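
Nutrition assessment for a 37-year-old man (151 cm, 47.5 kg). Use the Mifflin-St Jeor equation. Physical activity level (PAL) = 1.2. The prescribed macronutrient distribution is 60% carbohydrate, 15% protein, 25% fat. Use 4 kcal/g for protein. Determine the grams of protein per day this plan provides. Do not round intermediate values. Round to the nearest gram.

Mifflin-St Jeor (male): BMR = 10(47.5) + 6.25(151) − 5(37) + 5 = 475 + 943.75 − 185 + 5 = 1238.75 kcal/day.
TEE = 1238.75 × 1.2 = 1486.5 kcal/day.
Protein energy = 15% × 1486.5 = 222.975 kcal.
Protein = 222.975 ÷ 4 kcal/g = 55.7438 g.

56 g/day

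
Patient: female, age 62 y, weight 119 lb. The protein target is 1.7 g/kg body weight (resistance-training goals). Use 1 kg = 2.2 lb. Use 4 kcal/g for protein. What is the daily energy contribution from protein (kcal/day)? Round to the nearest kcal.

Weight in kg = 119 ÷ 2.2 = 54.0909 kg.
Protein = 1.7 g/kg × 54.0909 kg = 91.9545 g/day.
Protein energy = 91.9545 g × 4 kcal/g = 367.8182 kcal/day.

368 kcal/day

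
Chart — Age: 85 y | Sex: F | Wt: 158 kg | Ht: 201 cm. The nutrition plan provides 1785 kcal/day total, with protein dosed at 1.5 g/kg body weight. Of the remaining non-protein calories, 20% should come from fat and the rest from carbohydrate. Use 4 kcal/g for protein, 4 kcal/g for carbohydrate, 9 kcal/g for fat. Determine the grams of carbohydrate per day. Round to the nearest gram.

167 g/day

Protein = 1.5 × 158 = 237 g → 237 × 4 = 948 kcal.
Non-protein calories = 1785 − 948 = 837 kcal.
Fat: 20% × 837 = 167.4 kcal; carbohydrate: 669.6 kcal.
Carbohydrate: 669.6 kcal ÷ 4 kcal/g = 167.4 g.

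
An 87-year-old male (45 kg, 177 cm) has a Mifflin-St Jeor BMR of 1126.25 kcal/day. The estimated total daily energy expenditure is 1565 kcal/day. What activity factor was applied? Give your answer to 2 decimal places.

1.39

Activity factor = TEE ÷ BMR = 1565 ÷ 1126.25 = 1.39.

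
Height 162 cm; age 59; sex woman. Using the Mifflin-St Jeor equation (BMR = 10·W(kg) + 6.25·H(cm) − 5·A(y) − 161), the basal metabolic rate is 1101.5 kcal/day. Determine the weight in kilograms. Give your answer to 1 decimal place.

54.5 kg

1101.5 = 10·W + 6.25(162) − 5(59) − 161
10·W = 1101.5 − 556.5 = 545, so W = 54.5 kg.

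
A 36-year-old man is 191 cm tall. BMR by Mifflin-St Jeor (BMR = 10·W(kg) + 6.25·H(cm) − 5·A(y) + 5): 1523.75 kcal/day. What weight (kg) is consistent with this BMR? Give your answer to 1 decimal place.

50.5 kg

1523.75 = 10·W + 6.25(191) − 5(36) + 5
10·W = 1523.75 − 1018.75 = 505, so W = 50.5 kg.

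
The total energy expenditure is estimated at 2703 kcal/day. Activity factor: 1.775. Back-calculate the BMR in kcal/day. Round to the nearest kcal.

BMR = TEE ÷ activity factor = 2703 ÷ 1.775 = 1522.8169 kcal/day.

1523 kcal/day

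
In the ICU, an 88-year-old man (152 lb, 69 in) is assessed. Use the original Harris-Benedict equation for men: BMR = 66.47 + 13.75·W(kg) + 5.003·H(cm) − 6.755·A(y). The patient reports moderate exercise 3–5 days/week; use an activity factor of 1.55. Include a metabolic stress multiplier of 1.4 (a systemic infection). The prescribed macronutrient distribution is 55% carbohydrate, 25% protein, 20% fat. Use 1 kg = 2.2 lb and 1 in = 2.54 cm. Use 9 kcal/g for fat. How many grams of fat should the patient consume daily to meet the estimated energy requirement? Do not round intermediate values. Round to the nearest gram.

63 g/day

Convert to metric: weight = 152 ÷ 2.2 = 69.0909 kg; height = 69 × 2.54 = 175.26 cm.
Harris-Benedict: BMR = 66.47 + 13.75(69.0909) + 5.003(175.26) − 6.755(88) = 1298.8558 kcal/day.
TEE = 1298.8558 × 1.55 = 2013.2265 kcal/day.
With stress factor 1.4: 2013.2265 × 1.4 = 2818.517 kcal/day.
Fat energy = 20% × 2818.517 = 563.7034 kcal.
Fat = 563.7034 ÷ 9 kcal/g = 62.6337 g.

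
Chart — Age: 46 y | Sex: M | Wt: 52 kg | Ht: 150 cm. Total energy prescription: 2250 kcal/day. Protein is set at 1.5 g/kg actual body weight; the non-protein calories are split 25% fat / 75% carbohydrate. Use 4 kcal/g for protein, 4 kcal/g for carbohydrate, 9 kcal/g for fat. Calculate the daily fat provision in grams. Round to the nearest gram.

54 g/day

Protein = 1.5 × 52 = 78 g → 78 × 4 = 312 kcal.
Non-protein calories = 2250 − 312 = 1938 kcal.
Fat: 25% × 1938 = 484.5 kcal; carbohydrate: 1453.5 kcal.
Fat: 484.5 kcal ÷ 9 kcal/g = 53.8333 g.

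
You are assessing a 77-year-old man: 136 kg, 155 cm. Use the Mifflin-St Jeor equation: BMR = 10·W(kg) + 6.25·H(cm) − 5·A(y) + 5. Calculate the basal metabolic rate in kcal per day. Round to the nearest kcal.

1949 kcal per day

Mifflin-St Jeor (male): BMR = 10(136) + 6.25(155) − 5(77) + 5 = 1360 + 968.75 − 385 + 5 = 1948.75 kcal/day.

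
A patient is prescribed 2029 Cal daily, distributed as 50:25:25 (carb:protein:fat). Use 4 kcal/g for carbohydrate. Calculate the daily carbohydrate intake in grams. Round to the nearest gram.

254 g/day

Carbohydrate energy = 50% × 2029 = 1014.5 kcal.
At 4 kcal/g: 1014.5 ÷ 4 = 253.625 g.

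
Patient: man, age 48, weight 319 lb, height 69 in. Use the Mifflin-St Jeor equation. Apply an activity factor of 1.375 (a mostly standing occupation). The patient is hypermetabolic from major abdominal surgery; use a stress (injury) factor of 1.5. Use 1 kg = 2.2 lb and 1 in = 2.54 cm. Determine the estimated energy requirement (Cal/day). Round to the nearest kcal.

Convert to metric: weight = 319 ÷ 2.2 = 145 kg; height = 69 × 2.54 = 175.26 cm.
Mifflin-St Jeor (male): BMR = 10(145) + 6.25(175.26) − 5(48) + 5 = 1450 + 1095.375 − 240 + 5 = 2310.375 kcal/day.
TEE = BMR × activity factor = 2310.375 × 1.375 = 3176.7656 kcal/day.
Apply stress factor: 3176.7656 × 1.5 = 4765.1484 kcal/day.

4765 Cal/day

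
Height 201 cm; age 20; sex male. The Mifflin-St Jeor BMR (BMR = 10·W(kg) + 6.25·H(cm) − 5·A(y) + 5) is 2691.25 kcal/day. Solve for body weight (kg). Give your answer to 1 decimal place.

153.0 kg

2691.25 = 10·W + 6.25(201) − 5(20) + 5
10·W = 2691.25 − 1161.25 = 1530, so W = 153 kg.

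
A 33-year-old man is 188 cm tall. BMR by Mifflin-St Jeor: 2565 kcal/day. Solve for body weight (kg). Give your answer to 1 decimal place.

2565 = 10·W + 6.25(188) − 5(33) + 5
10·W = 2565 − 1015 = 1550, so W = 155 kg.

155.0 kg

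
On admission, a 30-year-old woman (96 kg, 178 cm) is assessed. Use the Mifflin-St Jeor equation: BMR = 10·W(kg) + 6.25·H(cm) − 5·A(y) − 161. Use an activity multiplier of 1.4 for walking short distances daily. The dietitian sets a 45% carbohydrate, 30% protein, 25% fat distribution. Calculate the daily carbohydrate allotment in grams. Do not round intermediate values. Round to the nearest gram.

277 g/day

Mifflin-St Jeor (female): BMR = 10(96) + 6.25(178) − 5(30) − 161 = 960 + 1112.5 − 150 − 161 = 1761.5 kcal/day.
TEE = 1761.5 × 1.4 = 2466.1 kcal/day.
Carbohydrate energy = 45% × 2466.1 = 1109.745 kcal.
Carbohydrate = 1109.745 ÷ 4 kcal/g = 277.4363 g.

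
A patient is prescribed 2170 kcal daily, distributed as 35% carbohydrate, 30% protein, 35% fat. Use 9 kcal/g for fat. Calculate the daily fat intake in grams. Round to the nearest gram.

Fat energy = 35% × 2170 = 759.5 kcal.
At 9 kcal/g: 759.5 ÷ 9 = 84.3889 g.

84 g/day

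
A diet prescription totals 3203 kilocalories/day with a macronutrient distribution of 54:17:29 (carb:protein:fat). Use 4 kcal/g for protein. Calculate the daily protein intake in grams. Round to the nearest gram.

136 g/day

Protein energy = 17% × 3203 = 544.51 kcal.
At 4 kcal/g: 544.51 ÷ 4 = 136.1275 g.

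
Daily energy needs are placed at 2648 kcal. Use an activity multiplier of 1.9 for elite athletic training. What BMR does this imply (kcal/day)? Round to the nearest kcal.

BMR = TEE ÷ activity factor = 2648 ÷ 1.9 = 1393.6842 kcal/day.

1394 kcal/day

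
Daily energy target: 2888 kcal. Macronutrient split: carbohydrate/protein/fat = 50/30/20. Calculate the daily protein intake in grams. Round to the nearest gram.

217 g/day

Protein energy = 30% × 2888 = 866.4 kcal.
At 4 kcal/g: 866.4 ÷ 4 = 216.6 g.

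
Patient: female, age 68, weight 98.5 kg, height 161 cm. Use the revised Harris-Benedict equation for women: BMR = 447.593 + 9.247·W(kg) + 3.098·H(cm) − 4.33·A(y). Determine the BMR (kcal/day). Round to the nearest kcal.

1563 kcal/day

Harris-Benedict: BMR = 447.593 + 9.247(98.5) + 3.098(161) − 4.33(68) = 1562.7605 kcal/day.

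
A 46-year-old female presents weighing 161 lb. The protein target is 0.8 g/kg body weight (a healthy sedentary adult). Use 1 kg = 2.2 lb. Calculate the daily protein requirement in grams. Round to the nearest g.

59 g/day

Weight in kg = 161 ÷ 2.2 = 73.1818 kg.
Protein = 0.8 g/kg × 73.1818 kg = 58.5455 g/day.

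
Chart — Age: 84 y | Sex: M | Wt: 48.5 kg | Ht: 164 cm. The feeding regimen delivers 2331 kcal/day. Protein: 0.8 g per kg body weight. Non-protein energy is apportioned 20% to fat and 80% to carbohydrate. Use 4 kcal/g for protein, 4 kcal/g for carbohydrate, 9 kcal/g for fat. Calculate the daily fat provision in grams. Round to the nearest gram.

Protein = 0.8 × 48.5 = 38.8 g → 38.8 × 4 = 155.2 kcal.
Non-protein calories = 2331 − 155.2 = 2175.8 kcal.
Fat: 20% × 2175.8 = 435.16 kcal; carbohydrate: 1740.64 kcal.
Fat: 435.16 kcal ÷ 9 kcal/g = 48.3511 g.

48 g/day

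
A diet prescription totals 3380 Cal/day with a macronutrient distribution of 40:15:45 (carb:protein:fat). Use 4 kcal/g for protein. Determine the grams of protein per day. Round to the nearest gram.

127 g/day

Protein energy = 15% × 3380 = 507 kcal.
At 4 kcal/g: 507 ÷ 4 = 126.75 g.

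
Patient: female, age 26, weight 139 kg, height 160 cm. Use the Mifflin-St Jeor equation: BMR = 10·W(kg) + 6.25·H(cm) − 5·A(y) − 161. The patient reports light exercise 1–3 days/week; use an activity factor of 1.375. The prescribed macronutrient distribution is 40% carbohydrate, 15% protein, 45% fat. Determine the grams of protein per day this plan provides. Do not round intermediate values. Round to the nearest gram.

Mifflin-St Jeor (female): BMR = 10(139) + 6.25(160) − 5(26) − 161 = 1390 + 1000 − 130 − 161 = 2099 kcal/day.
TEE = 2099 × 1.375 = 2886.125 kcal/day.
Protein energy = 15% × 2886.125 = 432.9188 kcal.
Protein = 432.9188 ÷ 4 kcal/g = 108.2297 g.

108 g/day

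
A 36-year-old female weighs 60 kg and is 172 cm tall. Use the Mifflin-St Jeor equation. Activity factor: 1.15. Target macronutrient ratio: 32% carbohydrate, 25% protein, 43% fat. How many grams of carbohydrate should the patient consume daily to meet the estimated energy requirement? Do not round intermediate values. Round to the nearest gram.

Mifflin-St Jeor (female): BMR = 10(60) + 6.25(172) − 5(36) − 161 = 600 + 1075 − 180 − 161 = 1334 kcal/day.
TEE = 1334 × 1.15 = 1534.1 kcal/day.
Carbohydrate energy = 32% × 1534.1 = 490.912 kcal.
Carbohydrate = 490.912 ÷ 4 kcal/g = 122.728 g.

123 g/day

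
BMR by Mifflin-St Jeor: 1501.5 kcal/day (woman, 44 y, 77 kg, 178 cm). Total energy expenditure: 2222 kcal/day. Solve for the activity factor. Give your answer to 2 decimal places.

1.48

Activity factor = TEE ÷ BMR = 2222 ÷ 1501.5 = 1.48.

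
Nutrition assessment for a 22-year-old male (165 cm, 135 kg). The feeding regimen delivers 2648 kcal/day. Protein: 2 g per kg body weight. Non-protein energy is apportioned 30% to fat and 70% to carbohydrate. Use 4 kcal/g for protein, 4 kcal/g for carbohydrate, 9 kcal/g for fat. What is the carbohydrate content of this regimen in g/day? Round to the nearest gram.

274 g/day

Protein = 2 × 135 = 270 g → 270 × 4 = 1080 kcal.
Non-protein calories = 2648 − 1080 = 1568 kcal.
Fat: 30% × 1568 = 470.4 kcal; carbohydrate: 1097.6 kcal.
Carbohydrate: 1097.6 kcal ÷ 4 kcal/g = 274.4 g.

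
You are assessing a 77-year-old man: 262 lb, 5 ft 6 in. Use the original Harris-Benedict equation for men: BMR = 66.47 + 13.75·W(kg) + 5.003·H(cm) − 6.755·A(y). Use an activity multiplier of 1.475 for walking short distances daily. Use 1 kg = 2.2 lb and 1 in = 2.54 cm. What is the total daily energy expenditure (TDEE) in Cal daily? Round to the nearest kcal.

Convert to metric: weight = 262 ÷ 2.2 = 119.0909 kg; height = (5×12 + 6) × 2.54 = 66 × 2.54 = 167.64 cm.
Harris-Benedict: BMR = 66.47 + 13.75(119.0909) + 5.003(167.64) − 6.755(77) = 2022.5379 kcal/day.
TEE = BMR × activity factor = 2022.5379 × 1.475 = 2983.2434 kcal/day.

2983 Cal daily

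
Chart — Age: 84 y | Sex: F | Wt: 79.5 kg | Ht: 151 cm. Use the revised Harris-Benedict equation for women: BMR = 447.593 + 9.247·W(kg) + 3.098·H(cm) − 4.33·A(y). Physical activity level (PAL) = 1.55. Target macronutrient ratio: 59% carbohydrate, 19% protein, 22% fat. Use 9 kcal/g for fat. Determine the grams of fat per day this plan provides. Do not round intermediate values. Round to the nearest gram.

49 g/day

Harris-Benedict: BMR = 447.593 + 9.247(79.5) + 3.098(151) − 4.33(84) = 1286.8075 kcal/day.
TEE = 1286.8075 × 1.55 = 1994.5516 kcal/day.
Fat energy = 22% × 1994.5516 = 438.8014 kcal.
Fat = 438.8014 ÷ 9 kcal/g = 48.7557 g.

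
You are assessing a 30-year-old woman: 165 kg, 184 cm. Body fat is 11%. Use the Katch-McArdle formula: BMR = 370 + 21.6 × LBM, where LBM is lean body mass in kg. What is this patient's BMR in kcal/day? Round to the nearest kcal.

LBM = 165 × (1 − 0.11) = 146.85 kg. Katch-McArdle: BMR = 370 + 21.6 × 146.85 = 3541.96 kcal/day.

3542 kcal/day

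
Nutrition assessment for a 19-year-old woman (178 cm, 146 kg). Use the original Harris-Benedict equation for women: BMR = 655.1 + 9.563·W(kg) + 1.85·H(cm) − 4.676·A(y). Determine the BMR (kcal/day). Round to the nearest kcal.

2292 kcal/day

Harris-Benedict: BMR = 655.1 + 9.563(146) + 1.85(178) − 4.676(19) = 2291.754 kcal/day.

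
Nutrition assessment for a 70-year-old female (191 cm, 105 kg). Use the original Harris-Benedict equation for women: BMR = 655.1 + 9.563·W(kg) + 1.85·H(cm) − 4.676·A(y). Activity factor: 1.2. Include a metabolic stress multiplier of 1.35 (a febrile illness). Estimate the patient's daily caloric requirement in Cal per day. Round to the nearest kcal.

Harris-Benedict: BMR = 655.1 + 9.563(105) + 1.85(191) − 4.676(70) = 1685.245 kcal/day.
TEE = BMR × activity factor = 1685.245 × 1.2 = 2022.294 kcal/day.
Apply stress factor: 2022.294 × 1.35 = 2730.0969 kcal/day.

2730 Cal per day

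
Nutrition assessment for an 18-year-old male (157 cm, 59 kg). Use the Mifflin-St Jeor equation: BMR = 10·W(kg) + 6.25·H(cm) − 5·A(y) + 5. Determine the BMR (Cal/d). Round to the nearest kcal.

Mifflin-St Jeor (male): BMR = 10(59) + 6.25(157) − 5(18) + 5 = 590 + 981.25 − 90 + 5 = 1486.25 kcal/day.

1486 Cal/d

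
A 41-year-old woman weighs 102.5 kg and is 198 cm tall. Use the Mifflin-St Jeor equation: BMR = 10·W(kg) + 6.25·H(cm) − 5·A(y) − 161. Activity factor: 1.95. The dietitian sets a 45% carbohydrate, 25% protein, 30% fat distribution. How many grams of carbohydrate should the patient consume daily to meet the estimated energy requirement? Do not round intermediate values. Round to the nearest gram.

416 g/day

Mifflin-St Jeor (female): BMR = 10(102.5) + 6.25(198) − 5(41) − 161 = 1025 + 1237.5 − 205 − 161 = 1896.5 kcal/day.
TEE = 1896.5 × 1.95 = 3698.175 kcal/day.
Carbohydrate energy = 45% × 3698.175 = 1664.1788 kcal.
Carbohydrate = 1664.1788 ÷ 4 kcal/g = 416.0447 g.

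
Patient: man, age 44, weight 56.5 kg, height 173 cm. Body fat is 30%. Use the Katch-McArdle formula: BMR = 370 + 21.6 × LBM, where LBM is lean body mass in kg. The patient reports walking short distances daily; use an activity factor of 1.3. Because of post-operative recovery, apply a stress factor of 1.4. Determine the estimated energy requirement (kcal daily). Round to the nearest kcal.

2228 kcal daily

LBM = 56.5 × (1 − 0.3) = 39.55 kg. Katch-McArdle: BMR = 370 + 21.6 × 39.55 = 1224.28 kcal/day.
TEE = BMR × activity factor = 1224.28 × 1.3 = 1591.564 kcal/day.
Apply stress factor: 1591.564 × 1.4 = 2228.1896 kcal/day.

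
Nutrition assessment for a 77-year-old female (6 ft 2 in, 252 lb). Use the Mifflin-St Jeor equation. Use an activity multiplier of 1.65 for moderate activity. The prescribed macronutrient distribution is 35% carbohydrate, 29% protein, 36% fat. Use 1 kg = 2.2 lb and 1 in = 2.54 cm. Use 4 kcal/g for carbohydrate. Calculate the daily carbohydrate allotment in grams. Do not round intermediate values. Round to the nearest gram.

Convert to metric: weight = 252 ÷ 2.2 = 114.5455 kg; height = (6×12 + 2) × 2.54 = 74 × 2.54 = 187.96 cm.
Mifflin-St Jeor (female): BMR = 10(114.5455) + 6.25(187.96) − 5(77) − 161 = 1145.4545 + 1174.75 − 385 − 161 = 1774.2045 kcal/day.
TEE = 1774.2045 × 1.65 = 2927.4375 kcal/day.
Carbohydrate energy = 35% × 2927.4375 = 1024.6031 kcal.
Carbohydrate = 1024.6031 ÷ 4 kcal/g = 256.1508 g.

256 g/day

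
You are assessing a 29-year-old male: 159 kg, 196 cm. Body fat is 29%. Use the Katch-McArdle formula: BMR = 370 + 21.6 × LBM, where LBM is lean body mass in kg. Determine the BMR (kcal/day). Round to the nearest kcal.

LBM = 159 × (1 − 0.29) = 112.89 kg. Katch-McArdle: BMR = 370 + 21.6 × 112.89 = 2808.424 kcal/day.

2808 kcal/day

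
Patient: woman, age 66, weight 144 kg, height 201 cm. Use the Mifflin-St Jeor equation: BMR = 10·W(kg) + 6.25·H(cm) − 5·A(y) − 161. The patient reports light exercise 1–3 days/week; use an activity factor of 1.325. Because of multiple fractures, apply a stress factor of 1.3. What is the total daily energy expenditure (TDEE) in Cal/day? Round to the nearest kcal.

Mifflin-St Jeor (female): BMR = 10(144) + 6.25(201) − 5(66) − 161 = 1440 + 1256.25 − 330 − 161 = 2205.25 kcal/day.
TEE = BMR × activity factor = 2205.25 × 1.325 = 2921.9563 kcal/day.
Apply stress factor: 2921.9563 × 1.3 = 3798.5431 kcal/day.

3799 Cal/day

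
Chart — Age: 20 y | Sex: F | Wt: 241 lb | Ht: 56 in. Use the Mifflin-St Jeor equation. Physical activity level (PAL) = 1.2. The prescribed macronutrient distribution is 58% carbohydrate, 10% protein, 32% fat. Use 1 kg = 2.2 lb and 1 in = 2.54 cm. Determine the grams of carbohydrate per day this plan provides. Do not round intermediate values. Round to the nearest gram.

300 g/day

Convert to metric: weight = 241 ÷ 2.2 = 109.5455 kg; height = 56 × 2.54 = 142.24 cm.
Mifflin-St Jeor (female): BMR = 10(109.5455) + 6.25(142.24) − 5(20) − 161 = 1095.4545 + 889 − 100 − 161 = 1723.4545 kcal/day.
TEE = 1723.4545 × 1.2 = 2068.1455 kcal/day.
Carbohydrate energy = 58% × 2068.1455 = 1199.5244 kcal.
Carbohydrate = 1199.5244 ÷ 4 kcal/g = 299.8811 g.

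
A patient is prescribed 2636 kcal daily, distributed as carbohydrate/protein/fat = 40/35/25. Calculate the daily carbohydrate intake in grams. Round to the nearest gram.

264 g/day

Carbohydrate energy = 40% × 2636 = 1054.4 kcal.
At 4 kcal/g: 1054.4 ÷ 4 = 263.6 g.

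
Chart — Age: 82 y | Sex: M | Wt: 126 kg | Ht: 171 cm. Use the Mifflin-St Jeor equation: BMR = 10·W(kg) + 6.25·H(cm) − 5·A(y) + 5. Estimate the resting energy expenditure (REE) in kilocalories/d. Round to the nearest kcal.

Mifflin-St Jeor (male): BMR = 10(126) + 6.25(171) − 5(82) + 5 = 1260 + 1068.75 − 410 + 5 = 1923.75 kcal/day.

1924 kilocalories/d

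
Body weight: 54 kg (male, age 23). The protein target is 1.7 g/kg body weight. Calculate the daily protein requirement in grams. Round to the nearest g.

92 g/day

Protein = 1.7 g/kg × 54 kg = 91.8 g/day.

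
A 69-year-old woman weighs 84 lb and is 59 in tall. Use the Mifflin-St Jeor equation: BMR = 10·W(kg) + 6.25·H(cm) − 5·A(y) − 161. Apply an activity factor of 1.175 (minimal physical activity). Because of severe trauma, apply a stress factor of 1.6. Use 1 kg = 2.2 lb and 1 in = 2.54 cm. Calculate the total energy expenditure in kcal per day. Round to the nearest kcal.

Convert to metric: weight = 84 ÷ 2.2 = 38.1818 kg; height = 59 × 2.54 = 149.86 cm.
Mifflin-St Jeor (female): BMR = 10(38.1818) + 6.25(149.86) − 5(69) − 161 = 381.8182 + 936.625 − 345 − 161 = 812.4432 kcal/day.
TEE = BMR × activity factor = 812.4432 × 1.175 = 954.6207 kcal/day.
Apply stress factor: 954.6207 × 1.6 = 1527.3932 kcal/day.

1527 kcal per day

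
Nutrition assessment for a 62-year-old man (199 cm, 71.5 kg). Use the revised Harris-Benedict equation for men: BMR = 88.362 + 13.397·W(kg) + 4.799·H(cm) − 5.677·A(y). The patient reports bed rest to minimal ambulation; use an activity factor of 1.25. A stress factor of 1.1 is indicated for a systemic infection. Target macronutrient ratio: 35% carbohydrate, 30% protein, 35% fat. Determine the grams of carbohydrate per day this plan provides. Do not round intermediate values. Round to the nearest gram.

198 g/day

Harris-Benedict: BMR = 88.362 + 13.397(71.5) + 4.799(199) − 5.677(62) = 1649.2745 kcal/day.
TEE = 1649.2745 × 1.25 = 2061.5931 kcal/day.
With stress factor 1.1: 2061.5931 × 1.1 = 2267.7524 kcal/day.
Carbohydrate energy = 35% × 2267.7524 = 793.7134 kcal.
Carbohydrate = 793.7134 ÷ 4 kcal/g = 198.4283 g.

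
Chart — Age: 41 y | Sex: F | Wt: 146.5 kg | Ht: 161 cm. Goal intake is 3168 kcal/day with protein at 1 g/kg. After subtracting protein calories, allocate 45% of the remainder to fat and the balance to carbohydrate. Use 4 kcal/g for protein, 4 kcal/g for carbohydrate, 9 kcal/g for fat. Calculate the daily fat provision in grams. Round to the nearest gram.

129 g/day

Protein = 1 × 146.5 = 146.5 g → 146.5 × 4 = 586 kcal.
Non-protein calories = 3168 − 586 = 2582 kcal.
Fat: 45% × 2582 = 1161.9 kcal; carbohydrate: 1420.1 kcal.
Fat: 1161.9 kcal ÷ 9 kcal/g = 129.1 g.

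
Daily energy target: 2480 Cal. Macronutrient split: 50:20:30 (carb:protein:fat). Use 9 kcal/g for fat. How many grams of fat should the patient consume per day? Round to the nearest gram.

83 g/day

Fat energy = 30% × 2480 = 744 kcal.
At 9 kcal/g: 744 ÷ 9 = 82.6667 g.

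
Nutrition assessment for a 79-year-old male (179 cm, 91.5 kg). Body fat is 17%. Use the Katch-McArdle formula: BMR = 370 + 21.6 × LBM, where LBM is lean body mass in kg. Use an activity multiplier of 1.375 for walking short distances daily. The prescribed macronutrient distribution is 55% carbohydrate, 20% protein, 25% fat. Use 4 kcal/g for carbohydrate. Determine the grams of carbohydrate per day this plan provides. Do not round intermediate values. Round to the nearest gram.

380 g/day

LBM = 91.5 × (1 − 0.17) = 75.945 kg. Katch-McArdle: BMR = 370 + 21.6 × 75.945 = 2010.412 kcal/day.
TEE = 2010.412 × 1.375 = 2764.3165 kcal/day.
Carbohydrate energy = 55% × 2764.3165 = 1520.3741 kcal.
Carbohydrate = 1520.3741 ÷ 4 kcal/g = 380.0935 g.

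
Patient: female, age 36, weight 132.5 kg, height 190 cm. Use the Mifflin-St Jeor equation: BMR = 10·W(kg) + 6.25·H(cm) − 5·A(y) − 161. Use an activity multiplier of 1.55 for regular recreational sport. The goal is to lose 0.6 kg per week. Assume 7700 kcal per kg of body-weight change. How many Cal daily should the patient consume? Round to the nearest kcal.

2706 Cal daily

Mifflin-St Jeor (female): BMR = 10(132.5) + 6.25(190) − 5(36) − 161 = 1325 + 1187.5 − 180 − 161 = 2171.5 kcal/day.
TEE = 2171.5 × 1.55 = 3365.825 kcal/day.
Required daily deficit = 0.6 × 7700 ÷ 7 = 660 kcal/day.
Target intake = 3365.825 − 660 = 2705.825 kcal/day.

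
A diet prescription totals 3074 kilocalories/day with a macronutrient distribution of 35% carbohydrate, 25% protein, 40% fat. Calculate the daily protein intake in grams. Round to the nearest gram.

Protein energy = 25% × 3074 = 768.5 kcal.
At 4 kcal/g: 768.5 ÷ 4 = 192.125 g.

192 g/day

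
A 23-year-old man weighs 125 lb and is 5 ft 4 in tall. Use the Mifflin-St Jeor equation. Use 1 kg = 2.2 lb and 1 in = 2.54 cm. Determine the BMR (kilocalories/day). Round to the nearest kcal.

Convert to metric: weight = 125 ÷ 2.2 = 56.8182 kg; height = (5×12 + 4) × 2.54 = 64 × 2.54 = 162.56 cm.
Mifflin-St Jeor (male): BMR = 10(56.8182) + 6.25(162.56) − 5(23) + 5 = 568.1818 + 1016 − 115 + 5 = 1474.1818 kcal/day.

1474 kilocalories/day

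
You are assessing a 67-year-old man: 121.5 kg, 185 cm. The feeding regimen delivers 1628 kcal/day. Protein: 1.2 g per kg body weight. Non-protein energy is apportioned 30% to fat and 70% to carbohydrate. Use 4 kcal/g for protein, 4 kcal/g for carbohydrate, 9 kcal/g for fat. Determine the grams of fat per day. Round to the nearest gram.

35 g/day

Protein = 1.2 × 121.5 = 145.8 g → 145.8 × 4 = 583.2 kcal.
Non-protein calories = 1628 − 583.2 = 1044.8 kcal.
Fat: 30% × 1044.8 = 313.44 kcal; carbohydrate: 731.36 kcal.
Fat: 313.44 kcal ÷ 9 kcal/g = 34.8267 g.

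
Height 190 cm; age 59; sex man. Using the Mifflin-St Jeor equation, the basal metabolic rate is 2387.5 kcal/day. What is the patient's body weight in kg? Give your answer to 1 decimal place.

2387.5 = 10·W + 6.25(190) − 5(59) + 5
10·W = 2387.5 − 897.5 = 1490, so W = 149 kg.

149.0 kg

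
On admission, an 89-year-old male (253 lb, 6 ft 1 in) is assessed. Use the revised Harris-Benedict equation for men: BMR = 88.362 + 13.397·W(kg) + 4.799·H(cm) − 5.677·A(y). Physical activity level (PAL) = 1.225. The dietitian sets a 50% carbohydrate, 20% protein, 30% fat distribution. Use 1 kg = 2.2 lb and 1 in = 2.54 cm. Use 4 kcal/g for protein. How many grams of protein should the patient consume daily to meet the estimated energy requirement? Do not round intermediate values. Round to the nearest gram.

Convert to metric: weight = 253 ÷ 2.2 = 115 kg; height = (6×12 + 1) × 2.54 = 73 × 2.54 = 185.42 cm.
Harris-Benedict: BMR = 88.362 + 13.397(115) + 4.799(185.42) − 5.677(89) = 2013.5946 kcal/day.
TEE = 2013.5946 × 1.225 = 2466.6534 kcal/day.
Protein energy = 20% × 2466.6534 = 493.3307 kcal.
Protein = 493.3307 ÷ 4 kcal/g = 123.3327 g.

123 g/day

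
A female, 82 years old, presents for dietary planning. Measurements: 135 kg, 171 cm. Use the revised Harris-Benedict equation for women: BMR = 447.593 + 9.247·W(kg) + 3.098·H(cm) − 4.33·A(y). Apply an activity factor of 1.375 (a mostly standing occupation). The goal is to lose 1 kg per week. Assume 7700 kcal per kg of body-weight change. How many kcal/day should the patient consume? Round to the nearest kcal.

1472 kcal/day

Harris-Benedict: BMR = 447.593 + 9.247(135) + 3.098(171) − 4.33(82) = 1870.636 kcal/day.
TEE = 1870.636 × 1.375 = 2572.1245 kcal/day.
Required daily deficit = 1 × 7700 ÷ 7 = 1100 kcal/day.
Target intake = 2572.1245 − 1100 = 1472.1245 kcal/day.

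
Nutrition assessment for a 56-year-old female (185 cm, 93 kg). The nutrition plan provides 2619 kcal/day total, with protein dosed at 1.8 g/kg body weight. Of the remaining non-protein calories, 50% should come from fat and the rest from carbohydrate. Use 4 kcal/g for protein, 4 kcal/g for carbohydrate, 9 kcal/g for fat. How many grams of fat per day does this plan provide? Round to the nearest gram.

Protein = 1.8 × 93 = 167.4 g → 167.4 × 4 = 669.6 kcal.
Non-protein calories = 2619 − 669.6 = 1949.4 kcal.
Fat: 50% × 1949.4 = 974.7 kcal; carbohydrate: 974.7 kcal.
Fat: 974.7 kcal ÷ 9 kcal/g = 108.3 g.

108 g/day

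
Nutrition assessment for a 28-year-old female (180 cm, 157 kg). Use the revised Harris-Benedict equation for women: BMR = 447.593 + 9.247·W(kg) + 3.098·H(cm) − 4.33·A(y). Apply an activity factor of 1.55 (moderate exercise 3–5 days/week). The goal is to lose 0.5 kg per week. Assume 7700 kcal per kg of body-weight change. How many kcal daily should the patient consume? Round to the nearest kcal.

Harris-Benedict: BMR = 447.593 + 9.247(157) + 3.098(180) − 4.33(28) = 2335.772 kcal/day.
TEE = 2335.772 × 1.55 = 3620.4466 kcal/day.
Required daily deficit = 0.5 × 7700 ÷ 7 = 550 kcal/day.
Target intake = 3620.4466 − 550 = 3070.4466 kcal/day.

3070 kcal daily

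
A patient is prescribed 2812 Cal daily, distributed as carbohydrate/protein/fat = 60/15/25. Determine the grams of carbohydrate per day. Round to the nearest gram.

Carbohydrate energy = 60% × 2812 = 1687.2 kcal.
At 4 kcal/g: 1687.2 ÷ 4 = 421.8 g.

422 g/day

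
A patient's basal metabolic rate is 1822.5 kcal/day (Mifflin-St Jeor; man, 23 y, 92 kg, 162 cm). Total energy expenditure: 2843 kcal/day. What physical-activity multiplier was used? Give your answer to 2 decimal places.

1.56

Activity factor = TEE ÷ BMR = 2843 ÷ 1822.5 = 1.56.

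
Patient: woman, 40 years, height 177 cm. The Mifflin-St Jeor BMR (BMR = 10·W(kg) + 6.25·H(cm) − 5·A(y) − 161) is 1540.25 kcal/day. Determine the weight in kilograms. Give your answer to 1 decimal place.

1540.25 = 10·W + 6.25(177) − 5(40) − 161
10·W = 1540.25 − 745.25 = 795, so W = 79.5 kg.

79.5 kg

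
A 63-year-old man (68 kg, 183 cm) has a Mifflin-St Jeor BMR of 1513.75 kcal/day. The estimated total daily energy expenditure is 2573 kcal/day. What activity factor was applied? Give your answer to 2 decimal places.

1.70

Activity factor = TEE ÷ BMR = 2573 ÷ 1513.75 = 1.7.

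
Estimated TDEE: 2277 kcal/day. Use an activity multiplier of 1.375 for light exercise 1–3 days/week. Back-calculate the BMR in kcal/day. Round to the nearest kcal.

1656 kcal/day

BMR = TEE ÷ activity factor = 2277 ÷ 1.375 = 1656 kcal/day.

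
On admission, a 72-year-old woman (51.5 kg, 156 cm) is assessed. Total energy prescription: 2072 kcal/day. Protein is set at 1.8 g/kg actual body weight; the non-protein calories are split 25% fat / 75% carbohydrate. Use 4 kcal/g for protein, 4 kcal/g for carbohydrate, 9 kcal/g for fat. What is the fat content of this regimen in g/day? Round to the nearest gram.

Protein = 1.8 × 51.5 = 92.7 g → 92.7 × 4 = 370.8 kcal.
Non-protein calories = 2072 − 370.8 = 1701.2 kcal.
Fat: 25% × 1701.2 = 425.3 kcal; carbohydrate: 1275.9 kcal.
Fat: 425.3 kcal ÷ 9 kcal/g = 47.2556 g.

47 g/day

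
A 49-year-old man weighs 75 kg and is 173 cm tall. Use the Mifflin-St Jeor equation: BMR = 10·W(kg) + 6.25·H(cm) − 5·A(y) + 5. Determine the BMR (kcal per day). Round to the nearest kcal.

1591 kcal per day

Mifflin-St Jeor (male): BMR = 10(75) + 6.25(173) − 5(49) + 5 = 750 + 1081.25 − 245 + 5 = 1591.25 kcal/day.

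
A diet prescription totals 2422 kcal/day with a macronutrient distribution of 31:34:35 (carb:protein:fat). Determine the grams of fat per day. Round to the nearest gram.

94 g/day

Fat energy = 35% × 2422 = 847.7 kcal.
At 9 kcal/g: 847.7 ÷ 9 = 94.1889 g.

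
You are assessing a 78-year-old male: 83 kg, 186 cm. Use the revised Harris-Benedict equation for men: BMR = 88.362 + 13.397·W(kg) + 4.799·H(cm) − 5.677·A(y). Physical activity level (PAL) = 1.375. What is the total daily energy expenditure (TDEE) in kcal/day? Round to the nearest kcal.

Harris-Benedict: BMR = 88.362 + 13.397(83) + 4.799(186) − 5.677(78) = 1650.121 kcal/day.
TEE = BMR × activity factor = 1650.121 × 1.375 = 2268.9164 kcal/day.

2269 kcal/day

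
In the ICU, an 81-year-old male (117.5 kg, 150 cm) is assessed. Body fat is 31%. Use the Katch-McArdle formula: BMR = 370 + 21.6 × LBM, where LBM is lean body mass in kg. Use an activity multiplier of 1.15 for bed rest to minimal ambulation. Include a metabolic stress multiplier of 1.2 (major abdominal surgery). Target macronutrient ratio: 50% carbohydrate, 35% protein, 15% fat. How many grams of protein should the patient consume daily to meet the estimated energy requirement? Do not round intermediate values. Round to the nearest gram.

LBM = 117.5 × (1 − 0.31) = 81.075 kg. Katch-McArdle: BMR = 370 + 21.6 × 81.075 = 2121.22 kcal/day.
TEE = 2121.22 × 1.15 = 2439.403 kcal/day.
With stress factor 1.2: 2439.403 × 1.2 = 2927.2836 kcal/day.
Protein energy = 35% × 2927.2836 = 1024.5493 kcal.
Protein = 1024.5493 ÷ 4 kcal/g = 256.1373 g.

256 g/day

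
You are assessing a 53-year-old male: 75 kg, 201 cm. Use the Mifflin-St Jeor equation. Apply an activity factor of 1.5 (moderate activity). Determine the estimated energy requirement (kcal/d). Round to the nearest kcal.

2619 kcal/d

Mifflin-St Jeor (male): BMR = 10(75) + 6.25(201) − 5(53) + 5 = 750 + 1256.25 − 265 + 5 = 1746.25 kcal/day.
TEE = BMR × activity factor = 1746.25 × 1.5 = 2619.375 kcal/day.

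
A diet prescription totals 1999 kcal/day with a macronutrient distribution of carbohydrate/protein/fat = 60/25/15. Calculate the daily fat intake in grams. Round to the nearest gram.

Fat energy = 15% × 1999 = 299.85 kcal.
At 9 kcal/g: 299.85 ÷ 9 = 33.3167 g.

33 g/day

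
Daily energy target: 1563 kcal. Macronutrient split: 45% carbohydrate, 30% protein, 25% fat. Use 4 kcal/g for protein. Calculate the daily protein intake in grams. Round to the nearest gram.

Protein energy = 30% × 1563 = 468.9 kcal.
At 4 kcal/g: 468.9 ÷ 4 = 117.225 g.

117 g/day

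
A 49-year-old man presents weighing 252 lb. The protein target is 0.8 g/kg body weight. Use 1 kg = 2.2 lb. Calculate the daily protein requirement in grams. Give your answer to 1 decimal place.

91.6 g/day

Weight in kg = 252 ÷ 2.2 = 114.5455 kg.
Protein = 0.8 g/kg × 114.5455 kg = 91.6364 g/day.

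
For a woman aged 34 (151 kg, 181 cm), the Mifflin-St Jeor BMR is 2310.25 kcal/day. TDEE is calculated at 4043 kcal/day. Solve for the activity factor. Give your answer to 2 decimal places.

Activity factor = TEE ÷ BMR = 4043 ÷ 2310.25 = 1.75.

1.75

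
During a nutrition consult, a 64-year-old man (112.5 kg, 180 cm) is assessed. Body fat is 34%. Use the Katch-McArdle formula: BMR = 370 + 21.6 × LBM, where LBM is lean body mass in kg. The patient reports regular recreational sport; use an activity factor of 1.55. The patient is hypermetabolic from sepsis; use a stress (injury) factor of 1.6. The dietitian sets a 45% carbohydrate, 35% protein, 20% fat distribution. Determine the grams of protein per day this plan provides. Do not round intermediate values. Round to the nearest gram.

LBM = 112.5 × (1 − 0.34) = 74.25 kg. Katch-McArdle: BMR = 370 + 21.6 × 74.25 = 1973.8 kcal/day.
TEE = 1973.8 × 1.55 = 3059.39 kcal/day.
With stress factor 1.6: 3059.39 × 1.6 = 4895.024 kcal/day.
Protein energy = 35% × 4895.024 = 1713.2584 kcal.
Protein = 1713.2584 ÷ 4 kcal/g = 428.3146 g.

428 g/day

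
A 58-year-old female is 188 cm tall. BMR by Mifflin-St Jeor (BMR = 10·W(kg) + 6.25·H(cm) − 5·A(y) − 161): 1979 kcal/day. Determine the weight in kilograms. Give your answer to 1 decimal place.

1979 = 10·W + 6.25(188) − 5(58) − 161
10·W = 1979 − 724 = 1255, so W = 125.5 kg.

125.5 kg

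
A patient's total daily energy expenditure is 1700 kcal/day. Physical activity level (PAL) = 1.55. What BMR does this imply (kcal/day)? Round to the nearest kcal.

1097 kcal/day

BMR = TEE ÷ activity factor = 1700 ÷ 1.55 = 1096.7742 kcal/day.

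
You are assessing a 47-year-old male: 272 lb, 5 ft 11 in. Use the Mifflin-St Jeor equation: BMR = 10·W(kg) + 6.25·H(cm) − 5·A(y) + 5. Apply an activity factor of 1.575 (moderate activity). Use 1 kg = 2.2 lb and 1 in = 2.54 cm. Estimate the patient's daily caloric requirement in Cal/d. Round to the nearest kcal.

Convert to metric: weight = 272 ÷ 2.2 = 123.6364 kg; height = (5×12 + 11) × 2.54 = 71 × 2.54 = 180.34 cm.
Mifflin-St Jeor (male): BMR = 10(123.6364) + 6.25(180.34) − 5(47) + 5 = 1236.3636 + 1127.125 − 235 + 5 = 2133.4886 kcal/day.
TEE = BMR × activity factor = 2133.4886 × 1.575 = 3360.2446 kcal/day.

3360 Cal/d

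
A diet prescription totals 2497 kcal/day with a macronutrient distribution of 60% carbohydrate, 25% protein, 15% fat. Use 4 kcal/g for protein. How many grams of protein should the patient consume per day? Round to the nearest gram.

156 g/day

Protein energy = 25% × 2497 = 624.25 kcal.
At 4 kcal/g: 624.25 ÷ 4 = 156.0625 g.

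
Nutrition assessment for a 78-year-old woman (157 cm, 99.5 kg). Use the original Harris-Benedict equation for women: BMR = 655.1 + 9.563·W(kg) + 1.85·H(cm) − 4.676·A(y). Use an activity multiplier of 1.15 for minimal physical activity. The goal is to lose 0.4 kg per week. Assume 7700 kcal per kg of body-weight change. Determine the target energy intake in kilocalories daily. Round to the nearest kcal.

1322 kilocalories daily

Harris-Benedict: BMR = 655.1 + 9.563(99.5) + 1.85(157) − 4.676(78) = 1532.3405 kcal/day.
TEE = 1532.3405 × 1.15 = 1762.1916 kcal/day.
Required daily deficit = 0.4 × 7700 ÷ 7 = 440 kcal/day.
Target intake = 1762.1916 − 440 = 1322.1916 kcal/day.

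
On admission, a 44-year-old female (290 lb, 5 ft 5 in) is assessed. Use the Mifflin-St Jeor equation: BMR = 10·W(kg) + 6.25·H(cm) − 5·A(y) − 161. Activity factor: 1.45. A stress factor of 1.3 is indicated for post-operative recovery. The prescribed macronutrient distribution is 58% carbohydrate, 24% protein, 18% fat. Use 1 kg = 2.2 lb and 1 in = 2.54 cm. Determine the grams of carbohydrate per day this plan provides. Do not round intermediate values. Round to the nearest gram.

538 g/day

Convert to metric: weight = 290 ÷ 2.2 = 131.8182 kg; height = (5×12 + 5) × 2.54 = 65 × 2.54 = 165.1 cm.
Mifflin-St Jeor (female): BMR = 10(131.8182) + 6.25(165.1) − 5(44) − 161 = 1318.1818 + 1031.875 − 220 − 161 = 1969.0568 kcal/day.
TEE = 1969.0568 × 1.45 = 2855.1324 kcal/day.
With stress factor 1.3: 2855.1324 × 1.3 = 3711.6721 kcal/day.
Carbohydrate energy = 58% × 3711.6721 = 2152.7698 kcal.
Carbohydrate = 2152.7698 ÷ 4 kcal/g = 538.1925 g.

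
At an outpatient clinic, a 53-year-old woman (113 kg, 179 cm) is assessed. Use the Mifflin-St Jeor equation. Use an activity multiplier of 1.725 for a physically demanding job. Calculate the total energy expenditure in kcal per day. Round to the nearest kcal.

3144 kcal per day

Mifflin-St Jeor (female): BMR = 10(113) + 6.25(179) − 5(53) − 161 = 1130 + 1118.75 − 265 − 161 = 1822.75 kcal/day.
TEE = BMR × activity factor = 1822.75 × 1.725 = 3144.2438 kcal/day.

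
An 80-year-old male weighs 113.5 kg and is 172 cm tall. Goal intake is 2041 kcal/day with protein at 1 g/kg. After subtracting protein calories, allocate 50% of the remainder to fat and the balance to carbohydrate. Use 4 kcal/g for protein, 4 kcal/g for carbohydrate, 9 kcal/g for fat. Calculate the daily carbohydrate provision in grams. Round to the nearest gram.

198 g/day

Protein = 1 × 113.5 = 113.5 g → 113.5 × 4 = 454 kcal.
Non-protein calories = 2041 − 454 = 1587 kcal.
Fat: 50% × 1587 = 793.5 kcal; carbohydrate: 793.5 kcal.
Carbohydrate: 793.5 kcal ÷ 4 kcal/g = 198.375 g.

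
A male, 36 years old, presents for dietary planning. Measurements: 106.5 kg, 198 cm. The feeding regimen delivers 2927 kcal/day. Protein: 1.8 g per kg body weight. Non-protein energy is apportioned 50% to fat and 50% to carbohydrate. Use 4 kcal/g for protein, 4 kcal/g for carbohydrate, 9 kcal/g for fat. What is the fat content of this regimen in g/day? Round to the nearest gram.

120 g/day

Protein = 1.8 × 106.5 = 191.7 g → 191.7 × 4 = 766.8 kcal.
Non-protein calories = 2927 − 766.8 = 2160.2 kcal.
Fat: 50% × 2160.2 = 1080.1 kcal; carbohydrate: 1080.1 kcal.
Fat: 1080.1 kcal ÷ 9 kcal/g = 120.0111 g.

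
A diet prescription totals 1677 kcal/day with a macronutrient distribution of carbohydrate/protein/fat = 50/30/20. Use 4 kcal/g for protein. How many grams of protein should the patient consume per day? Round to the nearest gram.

126 g/day

Protein energy = 30% × 1677 = 503.1 kcal.
At 4 kcal/g: 503.1 ÷ 4 = 125.775 g.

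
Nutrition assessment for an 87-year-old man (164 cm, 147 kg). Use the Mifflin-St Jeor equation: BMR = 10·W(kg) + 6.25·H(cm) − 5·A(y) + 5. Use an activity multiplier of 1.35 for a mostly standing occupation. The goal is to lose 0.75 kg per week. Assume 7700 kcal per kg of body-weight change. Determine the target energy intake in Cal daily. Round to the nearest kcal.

1963 Cal daily

Mifflin-St Jeor (male): BMR = 10(147) + 6.25(164) − 5(87) + 5 = 1470 + 1025 − 435 + 5 = 2065 kcal/day.
TEE = 2065 × 1.35 = 2787.75 kcal/day.
Required daily deficit = 0.75 × 7700 ÷ 7 = 825 kcal/day.
Target intake = 2787.75 − 825 = 1962.75 kcal/day.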